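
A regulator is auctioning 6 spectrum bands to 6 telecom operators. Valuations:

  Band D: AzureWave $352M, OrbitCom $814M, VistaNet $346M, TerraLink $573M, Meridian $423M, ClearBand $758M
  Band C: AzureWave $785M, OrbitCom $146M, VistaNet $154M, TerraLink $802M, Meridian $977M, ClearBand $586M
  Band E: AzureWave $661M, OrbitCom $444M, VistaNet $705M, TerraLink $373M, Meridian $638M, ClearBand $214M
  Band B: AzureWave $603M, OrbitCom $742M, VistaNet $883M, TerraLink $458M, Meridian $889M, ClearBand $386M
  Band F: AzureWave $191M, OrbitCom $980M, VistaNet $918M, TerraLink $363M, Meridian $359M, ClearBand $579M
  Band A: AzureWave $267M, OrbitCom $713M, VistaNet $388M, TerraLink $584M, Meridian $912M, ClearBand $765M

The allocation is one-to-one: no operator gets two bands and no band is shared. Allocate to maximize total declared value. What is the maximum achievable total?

Treat this as an assignment problem: match each operator to one band.
Optimal: AzureWave→Band E ($661M), OrbitCom→Band F ($980M), VistaNet→Band B ($883M), TerraLink→Band C ($802M), Meridian→Band A ($912M), ClearBand→Band D ($758M) — total 661+980+883+802+912+758 = $4996M.
Row-greedy (each operator in turn takes its best remaining band) gives $4628M, worse by 368.
Next-best assignment: AzureWave→Band E, OrbitCom→Band D, VistaNet→Band F, TerraLink→Band C, Meridian→Band B, ClearBand→Band A = $4849M.
No other one-to-one assignment exceeds $4996M.

Maximum total: $4996M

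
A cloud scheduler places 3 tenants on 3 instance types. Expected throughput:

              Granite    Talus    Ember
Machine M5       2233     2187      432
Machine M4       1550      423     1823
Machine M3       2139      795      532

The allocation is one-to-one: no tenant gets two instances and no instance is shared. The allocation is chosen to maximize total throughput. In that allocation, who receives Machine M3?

Granite receives Machine M3.

Optimal: Granite→Machine M3 (2139 ops/s), Talus→Machine M5 (2187 ops/s), Ember→Machine M4 (1823 ops/s) — total 2139+2187+1823 = 6149 ops/s.
Row-greedy (each tenant in turn takes its best remaining instance) gives 4851 ops/s, worse by 1298.
Granite's own top instance is Machine M5 (2233 ops/s), but forcing Granite→Machine M5 and reassigning the rest optimally gives only 4851 ops/s — worse by 1298.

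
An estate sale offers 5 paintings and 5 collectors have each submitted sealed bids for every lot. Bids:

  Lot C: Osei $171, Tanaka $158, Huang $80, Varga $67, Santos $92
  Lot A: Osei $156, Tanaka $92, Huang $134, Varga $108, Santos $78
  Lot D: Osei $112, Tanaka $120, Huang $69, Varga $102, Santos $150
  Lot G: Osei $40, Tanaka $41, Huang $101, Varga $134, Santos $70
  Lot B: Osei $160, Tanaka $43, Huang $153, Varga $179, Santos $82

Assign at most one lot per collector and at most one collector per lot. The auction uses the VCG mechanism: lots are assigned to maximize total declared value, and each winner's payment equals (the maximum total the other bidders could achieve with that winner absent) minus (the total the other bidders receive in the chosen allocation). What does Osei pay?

Osei pays $26.

Efficient allocation: Osei→Lot A ($156), Tanaka→Lot C ($158), Huang→Lot B ($153), Varga→Lot G ($134), Santos→Lot D ($150); total welfare W = $751.
Osei receives Lot A at value $156, so the others get W − 156 = $595.
Without Osei: best allocation of the remaining 4 bidders over all 5 lots is Tanaka→Lot C ($158), Huang→Lot A ($134), Varga→Lot B ($179), Santos→Lot D ($150), total $621.
VCG payment = (others' best without Osei) − (others' welfare with Osei) = 621 − 595 = $26.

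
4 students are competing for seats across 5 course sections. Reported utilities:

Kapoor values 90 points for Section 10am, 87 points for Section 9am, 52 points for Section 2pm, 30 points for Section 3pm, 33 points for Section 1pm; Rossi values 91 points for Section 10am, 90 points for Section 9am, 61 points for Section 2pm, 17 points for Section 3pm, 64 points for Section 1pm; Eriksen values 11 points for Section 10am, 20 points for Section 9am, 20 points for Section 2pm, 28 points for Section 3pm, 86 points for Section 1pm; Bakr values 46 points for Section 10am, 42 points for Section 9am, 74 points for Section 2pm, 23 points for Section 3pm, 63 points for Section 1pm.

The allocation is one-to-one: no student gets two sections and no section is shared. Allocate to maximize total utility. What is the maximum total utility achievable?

Maximum total: 340 points

This is a one-to-one assignment (maximum-weight bipartite matching).
Optimal: Kapoor→Section 10am (90 points), Rossi→Section 9am (90 points), Eriksen→Section 1pm (86 points), Bakr→Section 2pm (74 points) — total 90+90+86+74 = 340 points.
Max-entry greedy (repeatedly take the single best remaining cell) gives 338 points, worse by 2.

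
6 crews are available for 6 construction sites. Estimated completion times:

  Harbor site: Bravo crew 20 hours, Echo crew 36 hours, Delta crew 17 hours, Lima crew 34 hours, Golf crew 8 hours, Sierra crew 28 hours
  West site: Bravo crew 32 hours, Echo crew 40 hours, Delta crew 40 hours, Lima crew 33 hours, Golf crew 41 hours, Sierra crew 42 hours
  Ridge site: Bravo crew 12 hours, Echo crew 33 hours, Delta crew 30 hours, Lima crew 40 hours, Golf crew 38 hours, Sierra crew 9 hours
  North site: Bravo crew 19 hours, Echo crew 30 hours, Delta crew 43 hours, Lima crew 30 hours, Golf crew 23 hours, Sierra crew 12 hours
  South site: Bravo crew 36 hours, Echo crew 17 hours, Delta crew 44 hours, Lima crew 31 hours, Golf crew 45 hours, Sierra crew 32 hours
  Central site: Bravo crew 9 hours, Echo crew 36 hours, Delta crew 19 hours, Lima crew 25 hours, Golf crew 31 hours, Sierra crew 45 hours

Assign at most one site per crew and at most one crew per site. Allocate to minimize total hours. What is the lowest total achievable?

Optimal: Bravo crew→Ridge site (12 hours), Echo crew→South site (17 hours), Delta crew→Central site (19 hours), Lima crew→West site (33 hours), Golf crew→Harbor site (8 hours), Sierra crew→North site (12 hours) — total 12+17+19+33+8+12 = 101 hours.
Row-greedy (each crew in turn takes its cheapest remaining site) gives 153 hours, worse by 52.
Swapping Bravo crew↔Golf crew (Bravo crew→Harbor site 20 hours, Golf crew→Ridge site 38 hours) adds 38.

Minimum total: 101 hours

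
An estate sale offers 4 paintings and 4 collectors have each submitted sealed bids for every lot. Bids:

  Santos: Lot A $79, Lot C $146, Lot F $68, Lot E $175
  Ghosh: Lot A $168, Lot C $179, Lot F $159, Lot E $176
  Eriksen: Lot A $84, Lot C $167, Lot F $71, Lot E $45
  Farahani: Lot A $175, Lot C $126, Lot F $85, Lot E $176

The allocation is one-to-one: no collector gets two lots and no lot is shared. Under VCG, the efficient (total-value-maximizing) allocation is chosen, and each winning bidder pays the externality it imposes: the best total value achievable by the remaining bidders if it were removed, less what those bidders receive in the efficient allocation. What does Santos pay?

Santos pays $17.

Efficient allocation: Santos→Lot E ($175), Ghosh→Lot F ($159), Eriksen→Lot C ($167), Farahani→Lot A ($175); total welfare W = $676.
Santos receives Lot E at value $175, so the others get W − 175 = $501.
Without Santos: best allocation of the remaining 3 bidders over all 4 lots is Ghosh→Lot E ($176), Eriksen→Lot C ($167), Farahani→Lot A ($175), total $518.
VCG payment = (others' best without Santos) − (others' welfare with Santos) = 518 − 501 = $17.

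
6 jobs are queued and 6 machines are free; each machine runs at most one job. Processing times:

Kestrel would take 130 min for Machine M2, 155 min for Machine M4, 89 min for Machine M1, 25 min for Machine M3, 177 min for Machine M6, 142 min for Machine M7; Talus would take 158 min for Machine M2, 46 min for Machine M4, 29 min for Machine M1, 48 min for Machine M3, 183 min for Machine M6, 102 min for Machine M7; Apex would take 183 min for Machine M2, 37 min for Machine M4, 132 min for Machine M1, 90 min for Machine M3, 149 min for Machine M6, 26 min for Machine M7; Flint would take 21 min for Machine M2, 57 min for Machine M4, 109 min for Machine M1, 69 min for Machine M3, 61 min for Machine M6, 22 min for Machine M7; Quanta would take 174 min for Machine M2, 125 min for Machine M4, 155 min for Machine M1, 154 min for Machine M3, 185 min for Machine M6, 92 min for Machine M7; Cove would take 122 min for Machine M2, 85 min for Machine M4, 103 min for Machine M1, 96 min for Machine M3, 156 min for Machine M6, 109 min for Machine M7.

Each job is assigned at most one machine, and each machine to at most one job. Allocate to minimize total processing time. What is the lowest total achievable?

This is the linear assignment problem.
Optimal: Kestrel→Machine M3 (25 min), Talus→Machine M1 (29 min), Apex→Machine M4 (37 min), Flint→Machine M2 (21 min), Quanta→Machine M7 (92 min), Cove→Machine M6 (156 min) — total 25+29+37+21+92+156 = 360 min.
Min-entry greedy (repeatedly take the single cheapest remaining cell) gives 371 min, worse by 11.

Min total: 360 min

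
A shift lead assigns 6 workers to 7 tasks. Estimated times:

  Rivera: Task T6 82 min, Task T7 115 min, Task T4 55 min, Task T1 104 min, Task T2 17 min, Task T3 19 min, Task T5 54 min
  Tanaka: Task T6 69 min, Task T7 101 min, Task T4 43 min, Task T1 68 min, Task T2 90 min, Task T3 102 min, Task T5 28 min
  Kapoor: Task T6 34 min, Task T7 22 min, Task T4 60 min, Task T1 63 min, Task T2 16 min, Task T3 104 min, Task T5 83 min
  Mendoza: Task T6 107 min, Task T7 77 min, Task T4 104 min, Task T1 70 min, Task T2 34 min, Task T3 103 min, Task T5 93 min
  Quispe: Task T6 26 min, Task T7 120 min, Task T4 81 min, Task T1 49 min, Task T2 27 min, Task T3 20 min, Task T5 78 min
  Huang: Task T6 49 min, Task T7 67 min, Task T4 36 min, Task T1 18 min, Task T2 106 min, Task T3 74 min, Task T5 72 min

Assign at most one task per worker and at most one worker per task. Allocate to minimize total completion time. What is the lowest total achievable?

Min total: 147 min

Optimal: Rivera→Task T3 (19 min), Tanaka→Task T5 (28 min), Kapoor→Task T7 (22 min), Mendoza→Task T2 (34 min), Quispe→Task T6 (26 min), Huang→Task T1 (18 min) — total 19+28+22+34+26+18 = 147 min.
Next-best assignment: Rivera→Task T3, Tanaka→Task T4, Kapoor→Task T7, Mendoza→Task T2, Quispe→Task T6, Huang→Task T1 = 162 min.
Swapping Huang↔Tanaka (Huang→Task T5 72 min, Tanaka→Task T1 68 min) adds 94.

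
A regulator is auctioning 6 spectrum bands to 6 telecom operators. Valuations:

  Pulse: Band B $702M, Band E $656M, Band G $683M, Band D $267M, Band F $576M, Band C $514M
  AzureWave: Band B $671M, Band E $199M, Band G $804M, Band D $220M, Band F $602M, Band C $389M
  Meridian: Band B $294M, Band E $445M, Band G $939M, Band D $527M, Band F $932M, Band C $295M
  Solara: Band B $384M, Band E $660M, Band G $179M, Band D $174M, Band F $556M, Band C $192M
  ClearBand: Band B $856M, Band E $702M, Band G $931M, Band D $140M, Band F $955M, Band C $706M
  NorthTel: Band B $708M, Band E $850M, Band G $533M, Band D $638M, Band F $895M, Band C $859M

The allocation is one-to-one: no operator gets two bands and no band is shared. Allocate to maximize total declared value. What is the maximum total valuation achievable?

Maximum total: $4507M

Optimal: Pulse→Band B ($702M), AzureWave→Band G ($804M), Meridian→Band D ($527M), Solara→Band E ($660M), ClearBand→Band F ($955M), NorthTel→Band C ($859M) — total 702+804+527+660+955+859 = $4507M.
Column-greedy (each band in turn goes to its best remaining operator) gives $3706M, worse by 801.
Every other assignment is strictly worse.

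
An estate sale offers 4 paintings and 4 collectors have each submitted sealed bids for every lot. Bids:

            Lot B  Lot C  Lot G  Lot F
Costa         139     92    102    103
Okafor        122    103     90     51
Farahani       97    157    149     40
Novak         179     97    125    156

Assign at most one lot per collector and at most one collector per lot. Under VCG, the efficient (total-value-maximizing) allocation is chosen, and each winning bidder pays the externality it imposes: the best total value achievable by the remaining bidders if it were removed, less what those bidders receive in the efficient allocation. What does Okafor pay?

Efficient allocation: Costa→Lot B ($139), Okafor→Lot C ($103), Farahani→Lot G ($149), Novak→Lot F ($156); total welfare W = $547.
Okafor receives Lot C at value $103, so the others get W − 103 = $444.
Without Okafor: best allocation of the remaining 3 bidders over all 4 lots is Costa→Lot B ($139), Farahani→Lot C ($157), Novak→Lot F ($156), total $452.
VCG payment = (others' best without Okafor) − (others' welfare with Okafor) = 452 − 444 = $8.

Okafor pays $8.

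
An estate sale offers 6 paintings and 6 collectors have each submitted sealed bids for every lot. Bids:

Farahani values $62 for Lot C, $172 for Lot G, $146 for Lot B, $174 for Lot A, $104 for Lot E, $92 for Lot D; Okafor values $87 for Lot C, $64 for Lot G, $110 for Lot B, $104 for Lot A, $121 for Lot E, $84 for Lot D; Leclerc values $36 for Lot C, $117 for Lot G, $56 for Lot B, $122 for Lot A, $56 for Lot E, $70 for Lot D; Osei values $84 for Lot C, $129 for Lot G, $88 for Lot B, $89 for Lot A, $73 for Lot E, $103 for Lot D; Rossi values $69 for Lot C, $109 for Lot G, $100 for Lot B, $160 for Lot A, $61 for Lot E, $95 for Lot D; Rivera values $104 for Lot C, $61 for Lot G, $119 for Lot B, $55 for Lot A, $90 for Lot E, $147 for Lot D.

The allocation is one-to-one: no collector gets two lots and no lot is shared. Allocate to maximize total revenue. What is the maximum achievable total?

Max total: $775

Treat this as an assignment problem: match each collector to one lot.
Optimal: Farahani→Lot B ($146), Okafor→Lot E ($121), Leclerc→Lot G ($117), Osei→Lot C ($84), Rossi→Lot A ($160), Rivera→Lot D ($147) — total 146+121+117+84+160+147 = $775.
Max-entry greedy (repeatedly take the single best remaining cell) gives $707, worse by 68.
Next-best assignment: Farahani→Lot B, Okafor→Lot E, Leclerc→Lot G, Osei→Lot D, Rossi→Lot A, Rivera→Lot C = $751.
Swapping Osei↔Rivera (Osei→Lot D $103, Rivera→Lot C $104) loses 24.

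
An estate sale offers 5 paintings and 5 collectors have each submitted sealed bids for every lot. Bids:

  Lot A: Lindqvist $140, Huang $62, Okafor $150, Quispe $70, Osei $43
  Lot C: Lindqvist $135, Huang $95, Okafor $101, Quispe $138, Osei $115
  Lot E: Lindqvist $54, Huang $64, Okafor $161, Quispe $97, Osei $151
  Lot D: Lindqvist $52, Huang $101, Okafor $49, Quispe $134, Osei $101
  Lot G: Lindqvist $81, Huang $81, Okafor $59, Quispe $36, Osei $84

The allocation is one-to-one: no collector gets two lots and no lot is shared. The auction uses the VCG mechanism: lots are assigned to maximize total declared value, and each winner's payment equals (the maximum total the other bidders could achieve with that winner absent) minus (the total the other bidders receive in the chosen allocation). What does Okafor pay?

Efficient allocation: Lindqvist→Lot C ($135), Huang→Lot G ($81), Okafor→Lot A ($150), Quispe→Lot D ($134), Osei→Lot E ($151); total welfare W = $651.
Okafor receives Lot A at value $150, so the others get W − 150 = $501.
Without Okafor: best allocation of the remaining 4 bidders over all 5 lots is Lindqvist→Lot A ($140), Huang→Lot D ($101), Quispe→Lot C ($138), Osei→Lot E ($151), total $530.
VCG payment = (others' best without Okafor) − (others' welfare with Okafor) = 530 − 501 = $29.

Okafor pays $29.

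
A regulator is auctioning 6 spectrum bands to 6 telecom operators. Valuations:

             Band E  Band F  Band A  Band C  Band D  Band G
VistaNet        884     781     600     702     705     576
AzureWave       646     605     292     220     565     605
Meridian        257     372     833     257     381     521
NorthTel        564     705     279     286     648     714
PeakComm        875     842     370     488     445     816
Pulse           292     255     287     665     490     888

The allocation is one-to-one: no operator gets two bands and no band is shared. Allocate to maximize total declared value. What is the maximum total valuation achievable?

Maximum total: $4568M

Treat this as an assignment problem: match each operator to one band.
Optimal: VistaNet→Band C ($702M), AzureWave→Band D ($565M), Meridian→Band A ($833M), NorthTel→Band F ($705M), PeakComm→Band E ($875M), Pulse→Band G ($888M) — total 702+565+833+705+875+888 = $4568M.
Swapping AzureWave↔PeakComm (AzureWave→Band E $646M, PeakComm→Band D $445M) loses 349.
Every other assignment is strictly worse.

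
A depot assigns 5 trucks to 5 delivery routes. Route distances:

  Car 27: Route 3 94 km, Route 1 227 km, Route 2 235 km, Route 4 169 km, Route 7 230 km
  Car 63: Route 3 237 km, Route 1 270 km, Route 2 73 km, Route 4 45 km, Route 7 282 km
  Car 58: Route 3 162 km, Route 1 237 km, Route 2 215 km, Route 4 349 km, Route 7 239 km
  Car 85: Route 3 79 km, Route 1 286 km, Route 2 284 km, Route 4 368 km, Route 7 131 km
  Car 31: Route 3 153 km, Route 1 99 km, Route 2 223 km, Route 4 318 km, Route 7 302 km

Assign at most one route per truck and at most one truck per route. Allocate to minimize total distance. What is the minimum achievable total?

Min total: 584 km

Optimal: Car 27→Route 3 (94 km), Car 63→Route 4 (45 km), Car 58→Route 2 (215 km), Car 85→Route 7 (131 km), Car 31→Route 1 (99 km) — total 94+45+215+131+99 = 584 km.
Column-greedy (each route in turn goes to its cheapest remaining truck) gives 659 km, worse by 75.
Swapping Car 31↔Car 27 (Car 31→Route 3 153 km, Car 27→Route 1 227 km) adds 187.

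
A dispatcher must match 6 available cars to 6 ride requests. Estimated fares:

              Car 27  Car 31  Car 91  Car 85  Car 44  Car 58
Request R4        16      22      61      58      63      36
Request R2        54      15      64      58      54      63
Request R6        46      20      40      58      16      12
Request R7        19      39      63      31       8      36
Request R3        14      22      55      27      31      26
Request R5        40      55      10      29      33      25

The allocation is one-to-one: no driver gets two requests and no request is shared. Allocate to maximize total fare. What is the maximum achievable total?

Maximum total: $321

This is a one-to-one assignment (maximum-weight bipartite matching).
Optimal: Car 27→Request R2 ($54), Car 31→Request R5 ($55), Car 91→Request R3 ($55), Car 85→Request R6 ($58), Car 44→Request R4 ($63), Car 58→Request R7 ($36) — total 54+55+55+58+63+36 = $321.
Next-best assignment: Car 27→Request R2, Car 31→Request R5, Car 91→Request R7, Car 85→Request R6, Car 44→Request R4, Car 58→Request R3 = $319.
Swapping Car 44↔Car 27 (Car 44→Request R2 $54, Car 27→Request R4 $16) loses 47.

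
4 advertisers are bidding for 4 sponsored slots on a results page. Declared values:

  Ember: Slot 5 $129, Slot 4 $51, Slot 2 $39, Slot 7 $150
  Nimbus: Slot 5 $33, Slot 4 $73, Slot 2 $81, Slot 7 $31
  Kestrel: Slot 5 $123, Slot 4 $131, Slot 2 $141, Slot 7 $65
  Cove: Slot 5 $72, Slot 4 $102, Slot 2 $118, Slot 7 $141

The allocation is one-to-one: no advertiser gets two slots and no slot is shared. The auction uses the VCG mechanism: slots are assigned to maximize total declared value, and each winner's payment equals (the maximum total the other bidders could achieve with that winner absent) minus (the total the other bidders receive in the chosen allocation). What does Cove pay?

Cove pays $21.

Efficient allocation: Ember→Slot 5 ($129), Nimbus→Slot 4 ($73), Kestrel→Slot 2 ($141), Cove→Slot 7 ($141); total welfare W = $484.
Cove receives Slot 7 at value $141, so the others get W − 141 = $343.
Without Cove: best allocation of the remaining 3 bidders over all 4 slots is Ember→Slot 7 ($150), Nimbus→Slot 4 ($73), Kestrel→Slot 2 ($141), total $364.
VCG payment = (others' best without Cove) − (others' welfare with Cove) = 364 − 343 = $21.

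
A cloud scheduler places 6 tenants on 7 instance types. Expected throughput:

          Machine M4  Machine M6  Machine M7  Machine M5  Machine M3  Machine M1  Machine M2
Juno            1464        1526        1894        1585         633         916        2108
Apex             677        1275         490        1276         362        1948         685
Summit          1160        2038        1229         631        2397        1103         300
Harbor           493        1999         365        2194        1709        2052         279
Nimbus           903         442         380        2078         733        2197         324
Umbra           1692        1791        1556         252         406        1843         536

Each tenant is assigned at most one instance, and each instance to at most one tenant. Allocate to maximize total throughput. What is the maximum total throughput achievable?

Optimal: Juno→Machine M2 (2108 ops/s), Apex→Machine M1 (1948 ops/s), Summit→Machine M3 (2397 ops/s), Harbor→Machine M6 (1999 ops/s), Nimbus→Machine M5 (2078 ops/s), Umbra→Machine M4 (1692 ops/s) — total 2108+1948+2397+1999+2078+1692 = 12222 ops/s.
Checked against all permutations: 12222 ops/s is optimal.

Maximum total: 12222 ops/s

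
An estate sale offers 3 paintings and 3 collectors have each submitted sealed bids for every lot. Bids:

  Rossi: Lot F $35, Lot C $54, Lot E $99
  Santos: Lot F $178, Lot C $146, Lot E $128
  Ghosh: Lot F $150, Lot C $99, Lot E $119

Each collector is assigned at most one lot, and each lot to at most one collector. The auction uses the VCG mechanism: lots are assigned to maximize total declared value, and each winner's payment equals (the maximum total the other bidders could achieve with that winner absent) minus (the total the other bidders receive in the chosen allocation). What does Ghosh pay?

Ghosh pays $32.

Efficient allocation: Rossi→Lot E ($99), Santos→Lot C ($146), Ghosh→Lot F ($150); total welfare W = $395.
Ghosh receives Lot F at value $150, so the others get W − 150 = $245.
Without Ghosh: best allocation of the remaining 2 bidders over all 3 lots is Rossi→Lot E ($99), Santos→Lot F ($178), total $277.
VCG payment = (others' best without Ghosh) − (others' welfare with Ghosh) = 277 − 245 = $32.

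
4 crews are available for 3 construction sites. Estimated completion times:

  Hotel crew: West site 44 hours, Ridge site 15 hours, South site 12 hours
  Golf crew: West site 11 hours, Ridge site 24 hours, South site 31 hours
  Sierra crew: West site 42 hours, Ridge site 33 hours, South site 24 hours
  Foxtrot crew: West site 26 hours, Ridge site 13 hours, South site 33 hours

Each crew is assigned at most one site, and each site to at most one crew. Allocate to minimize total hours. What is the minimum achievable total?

Min total: 36 hours

Optimal: Golf crew→West site (11 hours), Foxtrot crew→Ridge site (13 hours), Hotel crew→South site (12 hours) — total 11+13+12 = 36 hours.
Row-greedy (each crew in turn takes its cheapest remaining site) gives 56 hours, worse by 20.
Every other assignment is strictly worse.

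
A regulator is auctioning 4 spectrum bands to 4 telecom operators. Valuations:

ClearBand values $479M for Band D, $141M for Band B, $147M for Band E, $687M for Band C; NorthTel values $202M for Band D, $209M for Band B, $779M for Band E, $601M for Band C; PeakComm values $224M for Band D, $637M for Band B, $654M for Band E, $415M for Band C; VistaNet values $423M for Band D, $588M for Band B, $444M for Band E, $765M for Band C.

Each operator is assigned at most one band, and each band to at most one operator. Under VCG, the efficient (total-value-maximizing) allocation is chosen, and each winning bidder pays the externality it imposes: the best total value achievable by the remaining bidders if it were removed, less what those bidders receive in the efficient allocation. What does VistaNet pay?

Efficient allocation: ClearBand→Band D ($479M), NorthTel→Band E ($779M), PeakComm→Band B ($637M), VistaNet→Band C ($765M); total welfare W = $2660M.
VistaNet receives Band C at value $765M, so the others get W − 765 = $1895M.
Without VistaNet: best allocation of the remaining 3 bidders over all 4 bands is ClearBand→Band C ($687M), NorthTel→Band E ($779M), PeakComm→Band B ($637M), total $2103M.
VCG payment = (others' best without VistaNet) − (others' welfare with VistaNet) = 2103 − 1895 = $208M.

VistaNet pays $208M.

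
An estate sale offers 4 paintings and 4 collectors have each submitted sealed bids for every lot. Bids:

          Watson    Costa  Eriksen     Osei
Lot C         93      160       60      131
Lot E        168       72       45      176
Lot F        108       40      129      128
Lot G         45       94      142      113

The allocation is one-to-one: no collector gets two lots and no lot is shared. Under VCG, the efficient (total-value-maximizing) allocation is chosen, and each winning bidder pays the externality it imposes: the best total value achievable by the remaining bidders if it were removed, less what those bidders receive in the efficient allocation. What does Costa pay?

Costa pays $3.

Efficient allocation: Watson→Lot E ($168), Costa→Lot C ($160), Eriksen→Lot G ($142), Osei→Lot F ($128); total welfare W = $598.
Costa receives Lot C at value $160, so the others get W − 160 = $438.
Without Costa: best allocation of the remaining 3 bidders over all 4 lots is Watson→Lot E ($168), Eriksen→Lot G ($142), Osei→Lot C ($131), total $441.
VCG payment = (others' best without Costa) − (others' welfare with Costa) = 441 − 438 = $3.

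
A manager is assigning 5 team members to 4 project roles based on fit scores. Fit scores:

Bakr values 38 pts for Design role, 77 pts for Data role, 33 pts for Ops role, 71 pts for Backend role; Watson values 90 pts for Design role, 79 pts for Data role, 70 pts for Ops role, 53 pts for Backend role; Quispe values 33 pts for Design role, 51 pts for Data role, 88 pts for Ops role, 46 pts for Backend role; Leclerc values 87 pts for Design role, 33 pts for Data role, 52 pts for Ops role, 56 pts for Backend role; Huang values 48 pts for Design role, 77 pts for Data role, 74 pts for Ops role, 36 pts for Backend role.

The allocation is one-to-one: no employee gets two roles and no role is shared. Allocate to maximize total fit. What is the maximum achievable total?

This is the linear assignment problem.
Optimal: Watson→Design role (90 pts), Huang→Data role (77 pts), Quispe→Ops role (88 pts), Bakr→Backend role (71 pts) — total 90+77+88+71 = 326 pts.
Max-entry greedy (repeatedly take the single best remaining cell) gives 311 pts, worse by 15.
Swapping Bakr↔Watson (Bakr→Design role 38 pts, Watson→Backend role 53 pts) loses 70.

Maximum total: 326 pts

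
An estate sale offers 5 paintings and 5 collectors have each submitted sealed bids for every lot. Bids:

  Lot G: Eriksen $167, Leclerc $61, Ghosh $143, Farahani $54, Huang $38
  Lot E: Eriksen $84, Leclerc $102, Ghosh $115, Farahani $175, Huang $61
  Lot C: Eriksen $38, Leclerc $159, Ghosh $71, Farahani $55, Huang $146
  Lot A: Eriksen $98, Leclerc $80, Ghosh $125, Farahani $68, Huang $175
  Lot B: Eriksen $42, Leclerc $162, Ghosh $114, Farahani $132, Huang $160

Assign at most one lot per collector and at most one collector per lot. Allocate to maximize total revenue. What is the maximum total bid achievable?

Maximum total: $790

Treat this as an assignment problem: match each collector to one lot.
Optimal: Eriksen→Lot G ($167), Leclerc→Lot C ($159), Ghosh→Lot B ($114), Farahani→Lot E ($175), Huang→Lot A ($175) — total 167+159+114+175+175 = $790.
Row-greedy (each collector in turn takes its best remaining lot) gives $775, worse by 15.
Swapping Leclerc↔Ghosh (Leclerc→Lot B $162, Ghosh→Lot C $71) loses 40.
Checked against all permutations: $790 is optimal.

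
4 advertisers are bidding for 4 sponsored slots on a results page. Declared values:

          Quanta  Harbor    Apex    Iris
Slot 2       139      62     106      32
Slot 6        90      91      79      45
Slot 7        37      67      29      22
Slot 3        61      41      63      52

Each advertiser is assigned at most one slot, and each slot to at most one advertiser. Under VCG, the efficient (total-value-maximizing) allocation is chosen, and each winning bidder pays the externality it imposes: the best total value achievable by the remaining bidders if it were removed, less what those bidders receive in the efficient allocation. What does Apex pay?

Efficient allocation: Quanta→Slot 2 ($139), Harbor→Slot 7 ($67), Apex→Slot 6 ($79), Iris→Slot 3 ($52); total welfare W = $337.
Apex receives Slot 6 at value $79, so the others get W − 79 = $258.
Without Apex: best allocation of the remaining 3 bidders over all 4 slots is Quanta→Slot 2 ($139), Harbor→Slot 6 ($91), Iris→Slot 3 ($52), total $282.
VCG payment = (others' best without Apex) − (others' welfare with Apex) = 282 − 258 = $24.

Apex pays $24.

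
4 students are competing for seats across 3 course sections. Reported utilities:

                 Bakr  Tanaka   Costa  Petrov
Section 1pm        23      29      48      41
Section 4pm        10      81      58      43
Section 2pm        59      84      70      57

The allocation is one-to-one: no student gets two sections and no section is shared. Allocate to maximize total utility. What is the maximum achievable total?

Treat this as an assignment problem: match each student to one section.
Optimal: Petrov→Section 1pm (41 points), Tanaka→Section 4pm (81 points), Costa→Section 2pm (70 points) — total 41+81+70 = 192 points.
Next-best assignment: Costa→Section 1pm, Tanaka→Section 4pm, Bakr→Section 2pm = 188 points.
Swapping Petrov↔Costa (Petrov→Section 2pm 57 points, Costa→Section 1pm 48 points) loses 6.
Every other assignment is strictly worse.

Max total: 192 points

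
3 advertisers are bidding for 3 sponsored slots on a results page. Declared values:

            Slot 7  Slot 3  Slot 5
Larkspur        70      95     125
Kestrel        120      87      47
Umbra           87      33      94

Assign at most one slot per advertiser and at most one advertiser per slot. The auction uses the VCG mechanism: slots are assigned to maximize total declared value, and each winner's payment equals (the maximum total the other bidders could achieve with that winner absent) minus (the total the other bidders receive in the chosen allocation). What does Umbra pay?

Umbra pays $30.

Efficient allocation: Larkspur→Slot 3 ($95), Kestrel→Slot 7 ($120), Umbra→Slot 5 ($94); total welfare W = $309.
Umbra receives Slot 5 at value $94, so the others get W − 94 = $215.
Without Umbra: best allocation of the remaining 2 bidders over all 3 slots is Larkspur→Slot 5 ($125), Kestrel→Slot 7 ($120), total $245.
VCG payment = (others' best without Umbra) − (others' welfare with Umbra) = 245 − 215 = $30.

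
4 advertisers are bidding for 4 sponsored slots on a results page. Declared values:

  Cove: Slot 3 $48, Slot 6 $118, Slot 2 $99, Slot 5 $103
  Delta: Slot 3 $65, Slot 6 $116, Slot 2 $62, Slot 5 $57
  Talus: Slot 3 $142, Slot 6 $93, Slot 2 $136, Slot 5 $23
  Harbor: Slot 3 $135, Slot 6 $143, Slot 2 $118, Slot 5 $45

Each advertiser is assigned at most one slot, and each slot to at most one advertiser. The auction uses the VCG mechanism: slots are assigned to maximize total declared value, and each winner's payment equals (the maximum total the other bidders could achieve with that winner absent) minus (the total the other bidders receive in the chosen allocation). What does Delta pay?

Delta pays $15.

Efficient allocation: Cove→Slot 5 ($103), Delta→Slot 6 ($116), Talus→Slot 2 ($136), Harbor→Slot 3 ($135); total welfare W = $490.
Delta receives Slot 6 at value $116, so the others get W − 116 = $374.
Without Delta: best allocation of the remaining 3 bidders over all 4 slots is Cove→Slot 6 ($118), Talus→Slot 2 ($136), Harbor→Slot 3 ($135), total $389.
VCG payment = (others' best without Delta) − (others' welfare with Delta) = 389 − 374 = $15.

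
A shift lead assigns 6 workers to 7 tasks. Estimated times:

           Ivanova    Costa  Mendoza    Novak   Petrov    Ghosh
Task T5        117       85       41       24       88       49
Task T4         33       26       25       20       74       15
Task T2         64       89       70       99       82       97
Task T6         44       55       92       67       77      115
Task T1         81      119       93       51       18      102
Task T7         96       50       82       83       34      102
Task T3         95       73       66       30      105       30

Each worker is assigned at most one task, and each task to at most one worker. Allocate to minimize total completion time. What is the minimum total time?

Minimum total: 191 min

Optimal: Ivanova→Task T6 (44 min), Costa→Task T7 (50 min), Mendoza→Task T4 (25 min), Novak→Task T5 (24 min), Petrov→Task T1 (18 min), Ghosh→Task T3 (30 min) — total 44+50+25+24+18+30 = 191 min.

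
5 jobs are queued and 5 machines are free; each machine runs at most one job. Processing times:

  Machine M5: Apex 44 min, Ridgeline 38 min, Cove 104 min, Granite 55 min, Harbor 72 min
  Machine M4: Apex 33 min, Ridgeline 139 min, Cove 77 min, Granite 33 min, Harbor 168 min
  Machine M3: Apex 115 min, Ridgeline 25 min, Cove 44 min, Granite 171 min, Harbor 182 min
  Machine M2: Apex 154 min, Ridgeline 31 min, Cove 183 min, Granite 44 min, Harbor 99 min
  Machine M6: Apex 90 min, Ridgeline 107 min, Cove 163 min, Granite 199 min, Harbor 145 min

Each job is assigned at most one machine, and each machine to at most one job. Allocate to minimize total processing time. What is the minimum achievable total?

This is a one-to-one assignment (minimum-cost bipartite matching).
Optimal: Apex→Machine M6 (90 min), Ridgeline→Machine M2 (31 min), Cove→Machine M3 (44 min), Granite→Machine M4 (33 min), Harbor→Machine M5 (72 min) — total 90+31+44+33+72 = 270 min.
Min-entry greedy (repeatedly take the single cheapest remaining cell) gives 337 min, worse by 67.
Swapping Granite↔Ridgeline (Granite→Machine M2 44 min, Ridgeline→Machine M4 139 min) adds 119.

Minimum total: 270 min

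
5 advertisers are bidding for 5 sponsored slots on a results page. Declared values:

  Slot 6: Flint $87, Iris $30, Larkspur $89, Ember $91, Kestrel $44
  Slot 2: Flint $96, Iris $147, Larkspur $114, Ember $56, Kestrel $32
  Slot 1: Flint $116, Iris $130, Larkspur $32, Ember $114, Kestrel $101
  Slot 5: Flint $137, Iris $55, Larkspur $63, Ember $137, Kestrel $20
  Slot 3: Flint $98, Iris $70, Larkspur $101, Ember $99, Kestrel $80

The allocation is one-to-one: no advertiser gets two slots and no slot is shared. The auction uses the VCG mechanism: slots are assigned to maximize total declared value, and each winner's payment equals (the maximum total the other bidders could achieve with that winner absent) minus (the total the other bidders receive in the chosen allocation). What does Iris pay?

Iris pays $21.

Efficient allocation: Flint→Slot 5 ($137), Iris→Slot 2 ($147), Larkspur→Slot 3 ($101), Ember→Slot 6 ($91), Kestrel→Slot 1 ($101); total welfare W = $577.
Iris receives Slot 2 at value $147, so the others get W − 147 = $430.
Without Iris: best allocation of the remaining 4 bidders over all 5 slots is Flint→Slot 5 ($137), Larkspur→Slot 2 ($114), Ember→Slot 3 ($99), Kestrel→Slot 1 ($101), total $451.
VCG payment = (others' best without Iris) − (others' welfare with Iris) = 451 − 430 = $21.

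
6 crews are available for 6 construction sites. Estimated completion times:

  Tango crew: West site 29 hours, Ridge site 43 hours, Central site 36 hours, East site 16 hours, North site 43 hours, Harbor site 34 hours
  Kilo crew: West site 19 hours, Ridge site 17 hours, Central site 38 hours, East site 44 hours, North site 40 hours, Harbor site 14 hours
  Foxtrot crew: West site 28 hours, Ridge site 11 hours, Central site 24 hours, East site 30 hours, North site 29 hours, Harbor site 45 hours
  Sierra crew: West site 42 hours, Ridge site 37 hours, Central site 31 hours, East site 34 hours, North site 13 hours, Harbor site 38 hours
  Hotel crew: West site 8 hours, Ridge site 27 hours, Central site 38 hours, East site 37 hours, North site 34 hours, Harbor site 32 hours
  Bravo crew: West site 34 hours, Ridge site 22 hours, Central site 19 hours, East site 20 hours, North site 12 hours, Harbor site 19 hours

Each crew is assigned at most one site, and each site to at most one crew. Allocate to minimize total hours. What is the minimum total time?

Min total: 81 hours

Optimal: Tango crew→East site (16 hours), Kilo crew→Harbor site (14 hours), Foxtrot crew→Ridge site (11 hours), Sierra crew→North site (13 hours), Hotel crew→West site (8 hours), Bravo crew→Central site (19 hours) — total 16+14+11+13+8+19 = 81 hours.
Min-entry greedy (repeatedly take the single cheapest remaining cell) gives 92 hours, worse by 11.
Next-best assignment: Tango crew→East site, Kilo crew→Harbor site, Foxtrot crew→Ridge site, Sierra crew→Central site, Hotel crew→West site, Bravo crew→North site = 92 hours.
Swapping Kilo crew↔Hotel crew (Kilo crew→West site 19 hours, Hotel crew→Harbor site 32 hours) adds 29.
Every other assignment is strictly worse.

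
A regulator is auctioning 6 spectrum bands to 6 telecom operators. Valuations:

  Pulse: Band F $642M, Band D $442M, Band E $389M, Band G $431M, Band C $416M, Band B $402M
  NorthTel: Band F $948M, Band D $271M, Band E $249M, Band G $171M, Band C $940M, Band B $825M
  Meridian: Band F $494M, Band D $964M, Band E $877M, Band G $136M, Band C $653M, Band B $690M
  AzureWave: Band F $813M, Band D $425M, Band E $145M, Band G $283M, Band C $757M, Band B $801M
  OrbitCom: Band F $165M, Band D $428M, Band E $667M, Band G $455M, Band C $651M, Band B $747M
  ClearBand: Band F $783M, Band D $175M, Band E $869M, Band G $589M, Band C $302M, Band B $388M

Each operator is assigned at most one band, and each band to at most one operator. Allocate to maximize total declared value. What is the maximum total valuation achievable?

This is the linear assignment problem.
Optimal: Pulse→Band G ($431M), NorthTel→Band C ($940M), Meridian→Band D ($964M), AzureWave→Band F ($813M), OrbitCom→Band B ($747M), ClearBand→Band E ($869M) — total 431+940+964+813+747+869 = $4764M.
Row-greedy (each operator in turn takes its best remaining band) gives $4603M, worse by 161.
Next-best assignment: Pulse→Band G, NorthTel→Band F, Meridian→Band D, AzureWave→Band C, OrbitCom→Band B, ClearBand→Band E = $4716M.
Checked against all permutations: $4764M is optimal.

Maximum total: $4764M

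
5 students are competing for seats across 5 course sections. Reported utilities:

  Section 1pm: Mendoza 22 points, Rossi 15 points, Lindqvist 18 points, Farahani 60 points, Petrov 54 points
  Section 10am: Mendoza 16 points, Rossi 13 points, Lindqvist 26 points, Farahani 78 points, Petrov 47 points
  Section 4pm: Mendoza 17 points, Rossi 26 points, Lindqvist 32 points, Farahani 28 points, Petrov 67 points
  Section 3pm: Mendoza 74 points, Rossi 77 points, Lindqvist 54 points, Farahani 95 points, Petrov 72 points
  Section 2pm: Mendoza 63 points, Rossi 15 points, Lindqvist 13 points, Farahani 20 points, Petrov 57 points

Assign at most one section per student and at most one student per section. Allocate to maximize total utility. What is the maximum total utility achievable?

Max total: 304 points

Optimal: Mendoza→Section 2pm (63 points), Rossi→Section 3pm (77 points), Lindqvist→Section 4pm (32 points), Farahani→Section 10am (78 points), Petrov→Section 1pm (54 points) — total 63+77+32+78+54 = 304 points.
Row-greedy (each student in turn takes its best remaining section) gives 243 points, worse by 61.
Next-best assignment: Mendoza→Section 2pm, Rossi→Section 3pm, Lindqvist→Section 1pm, Farahani→Section 10am, Petrov→Section 4pm = 303 points.
Swapping Lindqvist↔Petrov (Lindqvist→Section 1pm 18 points, Petrov→Section 4pm 67 points) loses 1.
No other one-to-one assignment exceeds 304 points.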